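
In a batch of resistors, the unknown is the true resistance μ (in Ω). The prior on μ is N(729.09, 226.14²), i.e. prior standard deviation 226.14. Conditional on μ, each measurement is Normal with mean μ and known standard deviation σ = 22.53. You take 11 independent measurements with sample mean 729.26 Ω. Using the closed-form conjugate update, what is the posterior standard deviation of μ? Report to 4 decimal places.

6.7900

For Normal data with known variance σ², a Normal(μ₀, σ₀²) prior on μ is conjugate. Posterior precision = 1/σ₀² + n/σ²; posterior mean is the precision-weighted average of μ₀ and x̄.
σ₀² = 226.14² = 51139.2996, σ² = 22.53² = 507.6009; σ² + n·σ₀² = 507.6009 + 11·51139.2996 = 563039.8965.
Posterior precision = 1/σ₀² + n/σ² = 1/51139.2996 + 11/507.6009 = (σ² + n·σ₀²)/(σ₀²σ²) = 563039.8965/(51139.2996·507.6009); posterior variance σₙ² = σ₀²σ²/(σ² + n·σ₀²) = 51139.2996·507.6009/563039.8965 = 46.103934.
Posterior SD = √σₙ² = √(51139.2996·507.6009/563039.8965) = 6.7900.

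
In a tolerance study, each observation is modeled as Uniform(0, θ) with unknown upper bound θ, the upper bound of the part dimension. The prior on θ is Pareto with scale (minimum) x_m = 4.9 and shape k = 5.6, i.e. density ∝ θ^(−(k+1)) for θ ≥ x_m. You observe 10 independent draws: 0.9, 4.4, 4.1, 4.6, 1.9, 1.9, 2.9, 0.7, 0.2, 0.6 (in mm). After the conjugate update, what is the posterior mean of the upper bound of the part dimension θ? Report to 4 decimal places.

5.2356

A Pareto(scale x_m, shape k) prior on the upper bound θ of Uniform(0, θ) is conjugate: posterior is Pareto(max(x_m, max xᵢ), k + n).
Sample maximum = 4.6; prior scale x_m = 4.9 → posterior scale = max = 4.9.
Posterior shape = 5.6 + 10 = 15.6.
E[θ|data] = k·x_m/(k−1) = 15.6·4.9/14.6 = 5.2356.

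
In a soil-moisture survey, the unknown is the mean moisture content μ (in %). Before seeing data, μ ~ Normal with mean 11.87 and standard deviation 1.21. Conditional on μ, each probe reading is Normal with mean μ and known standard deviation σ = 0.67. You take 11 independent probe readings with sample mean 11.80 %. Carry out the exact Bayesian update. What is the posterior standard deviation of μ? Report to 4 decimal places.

0.1993

For Normal data with known variance σ², a Normal(μ₀, σ₀²) prior on μ is conjugate. Posterior precision = 1/σ₀² + n/σ²; posterior mean is the precision-weighted average of μ₀ and x̄.
σ₀² = 1.21² = 1.4641, σ² = 0.67² = 0.4489; σ² + n·σ₀² = 0.4489 + 11·1.4641 = 16.554.
Posterior precision = 1/σ₀² + n/σ² = 1/1.4641 + 11/0.4489 = (σ² + n·σ₀²)/(σ₀²σ²) = 16.554/(1.4641·0.4489); posterior variance σₙ² = σ₀²σ²/(σ² + n·σ₀²) = 1.4641·0.4489/16.554 = 0.039702.
Posterior SD = √σₙ² = √(1.4641·0.4489/16.554) = 0.1993.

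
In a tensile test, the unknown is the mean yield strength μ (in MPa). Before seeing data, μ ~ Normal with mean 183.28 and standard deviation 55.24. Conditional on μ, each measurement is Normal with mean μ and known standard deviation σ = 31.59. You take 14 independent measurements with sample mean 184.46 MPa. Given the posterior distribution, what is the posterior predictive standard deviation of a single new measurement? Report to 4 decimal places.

For Normal data with known variance σ², a Normal(μ₀, σ₀²) prior on μ is conjugate. Posterior precision = 1/σ₀² + n/σ²; posterior mean is the precision-weighted average of μ₀ and x̄.
σ₀² = 55.24² = 3051.4576, σ² = 31.59² = 997.9281; σ² + n·σ₀² = 997.9281 + 14·3051.4576 = 43718.3345.
Posterior precision = 1/σ₀² + n/σ² = 1/3051.4576 + 14/997.9281 = (σ² + n·σ₀²)/(σ₀²σ²) = 43718.3345/(3051.4576·997.9281); posterior variance σₙ² = σ₀²σ²/(σ² + n·σ₀²) = 3051.4576·997.9281/43718.3345 = 69.653506.
Predictive variance for one new observation = σₙ² + σ² = 3051.4576·997.9281/43718.3345 + 997.9281 = σ²·(σ₀² + 43718.3345)/43718.3345 = 997.9281·46769.7921/43718.3345 = 1067.581606; SD = √(997.9281·46769.7921/43718.3345) = 32.6739.

32.6739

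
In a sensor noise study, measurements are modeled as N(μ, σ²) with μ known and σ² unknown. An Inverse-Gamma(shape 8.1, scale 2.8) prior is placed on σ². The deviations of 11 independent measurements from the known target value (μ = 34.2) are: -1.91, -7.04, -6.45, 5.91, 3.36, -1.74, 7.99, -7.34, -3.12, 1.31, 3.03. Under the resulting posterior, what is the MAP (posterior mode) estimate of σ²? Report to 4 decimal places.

With known mean μ and an Inverse-Gamma(α, β) prior on σ², the Normal likelihood is conjugate: posterior is Inv-Gamma(α + n/2, β + Σ(xᵢ−μ)²/2).
Σ(xᵢ−μ)² = (-1.91)² + (-7.04)² + (-6.45)² + (5.91)² + (3.36)² + (-1.74)² + (7.99)² + (-7.34)² + (-3.12)² + (1.31)² + (3.03)² = 282.4046.
Posterior: Inv-Gamma(8.1 + 11/2, 2.8 + 282.4046/2) = Inv-Gamma(13.60, 144.00230).
Mode = β/(α+1) = 144.00230/14.60 = 9.8632.

9.8632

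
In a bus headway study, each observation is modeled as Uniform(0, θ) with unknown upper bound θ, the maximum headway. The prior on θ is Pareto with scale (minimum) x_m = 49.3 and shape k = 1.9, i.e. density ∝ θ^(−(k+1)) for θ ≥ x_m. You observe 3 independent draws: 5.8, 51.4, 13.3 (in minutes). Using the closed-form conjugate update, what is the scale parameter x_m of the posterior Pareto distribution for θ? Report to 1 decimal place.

51.4

A Pareto(scale x_m, shape k) prior on the upper bound θ of Uniform(0, θ) is conjugate: posterior is Pareto(max(x_m, max xᵢ), k + n).
Sample maximum = 51.4; prior scale x_m = 49.3 → posterior scale = max = 51.4.
Posterior shape = 1.9 + 3 = 4.9.
Posterior scale x_m = 51.4.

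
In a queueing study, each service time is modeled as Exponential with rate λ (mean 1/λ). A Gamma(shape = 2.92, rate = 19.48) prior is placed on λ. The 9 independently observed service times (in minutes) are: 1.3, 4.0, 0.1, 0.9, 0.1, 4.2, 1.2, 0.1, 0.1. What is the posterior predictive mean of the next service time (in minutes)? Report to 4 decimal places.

2.8828

With a Gamma(shape α, rate β) prior on the exponential rate λ, the posterior after n observations with total T = Σxᵢ is Gamma(α+n, β+T).
Sum of observations T = 12.0 minutes; n = 9.
Posterior: Gamma(2.92+9, 19.48+12.0) = Gamma(11.92, 31.48).
The predictive distribution for the next observation is Lomax; its mean is β/(α−1) = 31.48/10.92 = 2.8828.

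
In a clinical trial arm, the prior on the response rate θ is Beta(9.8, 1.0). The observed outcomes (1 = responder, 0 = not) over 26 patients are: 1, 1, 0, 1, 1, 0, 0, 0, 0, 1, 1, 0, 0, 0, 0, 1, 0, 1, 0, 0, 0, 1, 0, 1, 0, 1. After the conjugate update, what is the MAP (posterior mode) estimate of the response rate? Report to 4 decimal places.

0.5690

The Beta prior is conjugate to a Binomial/Bernoulli likelihood; the update adds successes to α and failures to β.
Posterior: Beta(α+k, β+n−k) = Beta(9.8+11, 1.0+15) = Beta(20.8, 16.0).
Mode of Beta(a,b) for a,b>1 is (a−1)/(a+b−2) = 19.8/34.8 = 0.5690.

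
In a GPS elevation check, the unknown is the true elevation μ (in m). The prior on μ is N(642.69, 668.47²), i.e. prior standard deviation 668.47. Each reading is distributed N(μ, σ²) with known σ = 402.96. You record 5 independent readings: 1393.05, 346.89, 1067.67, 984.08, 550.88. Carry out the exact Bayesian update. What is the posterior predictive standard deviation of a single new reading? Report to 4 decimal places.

For Normal data with known variance σ², a Normal(μ₀, σ₀²) prior on μ is conjugate. Posterior precision = 1/σ₀² + n/σ²; posterior mean is the precision-weighted average of μ₀ and x̄.
σ₀² = 668.47² = 446852.1409, σ² = 402.96² = 162376.7616; σ² + n·σ₀² = 162376.7616 + 5·446852.1409 = 2396637.4661.
Posterior precision = 1/σ₀² + n/σ² = 1/446852.1409 + 5/162376.7616 = (σ² + n·σ₀²)/(σ₀²σ²) = 2396637.4661/(446852.1409·162376.7616); posterior variance σₙ² = σ₀²σ²/(σ² + n·σ₀²) = 446852.1409·162376.7616/2396637.4661 = 30275.085231.
Predictive variance for one new observation = σₙ² + σ² = 446852.1409·162376.7616/2396637.4661 + 162376.7616 = σ²·(σ₀² + 2396637.4661)/2396637.4661 = 162376.7616·2843489.607/2396637.4661 = 192651.846831; SD = √(162376.7616·2843489.607/2396637.4661) = 438.9212.

438.9212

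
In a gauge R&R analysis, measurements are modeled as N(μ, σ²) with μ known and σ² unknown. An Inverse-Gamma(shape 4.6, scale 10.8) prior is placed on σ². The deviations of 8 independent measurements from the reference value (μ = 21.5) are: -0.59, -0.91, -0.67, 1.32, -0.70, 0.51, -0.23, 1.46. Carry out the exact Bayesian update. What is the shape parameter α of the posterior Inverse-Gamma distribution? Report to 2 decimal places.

With known mean μ and an Inverse-Gamma(α, β) prior on σ², the Normal likelihood is conjugate: posterior is Inv-Gamma(α + n/2, β + Σ(xᵢ−μ)²/2).
Σ(xᵢ−μ)² = (-0.59)² + (-0.91)² + (-0.67)² + (1.32)² + (-0.70)² + (0.51)² + (-0.23)² + (1.46)² = 6.3021.
Posterior: Inv-Gamma(4.6 + 8/2, 10.8 + 6.3021/2) = Inv-Gamma(8.60, 13.95105).
Posterior α = 8.60.

8.60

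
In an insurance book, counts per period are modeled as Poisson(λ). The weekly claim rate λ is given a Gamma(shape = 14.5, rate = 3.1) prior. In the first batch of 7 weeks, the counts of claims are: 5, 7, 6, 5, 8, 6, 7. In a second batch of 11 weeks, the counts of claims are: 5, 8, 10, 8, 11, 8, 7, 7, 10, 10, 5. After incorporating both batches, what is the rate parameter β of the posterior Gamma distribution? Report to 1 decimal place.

With a Gamma(shape α, rate β) prior, the Poisson likelihood is conjugate: the posterior is Gamma(α + ΣXᵢ, β + n).
Batch 1: sum of counts S = 44 over n = 7 weeks.
After batch 1: Gamma(α+S, β+n) = Gamma(14.5+44, 3.1+7) = Gamma(58.5, 10.1).
Batch 2: sum of counts S = 89 over n = 11 weeks.
After batch 2: Gamma(α+S, β+n) = Gamma(58.5+89, 10.1+11) = Gamma(147.5, 21.1).
Posterior β = 21.1.

21.1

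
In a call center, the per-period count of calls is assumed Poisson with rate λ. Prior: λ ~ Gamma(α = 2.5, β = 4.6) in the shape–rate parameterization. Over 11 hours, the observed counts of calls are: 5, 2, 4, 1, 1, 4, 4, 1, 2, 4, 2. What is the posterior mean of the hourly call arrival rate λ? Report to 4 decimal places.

2.0833

With a Gamma(shape α, rate β) prior, the Poisson likelihood is conjugate: the posterior is Gamma(α + ΣXᵢ, β + n).
Sum of counts S = 30 over n = 11 hours.
Posterior: Gamma(α+S, β+n) = Gamma(2.5+30, 4.6+11) = Gamma(32.5, 15.6).
Posterior mean = α/β = 32.5/15.6 = 2.0833.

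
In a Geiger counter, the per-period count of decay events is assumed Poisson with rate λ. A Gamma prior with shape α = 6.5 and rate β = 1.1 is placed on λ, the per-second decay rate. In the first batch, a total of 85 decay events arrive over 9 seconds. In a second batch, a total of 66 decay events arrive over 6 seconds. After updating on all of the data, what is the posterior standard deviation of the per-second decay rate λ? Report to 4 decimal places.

With a Gamma(shape α, rate β) prior, the Poisson likelihood is conjugate: the posterior is Gamma(α + ΣXᵢ, β + n).
After batch 1: Gamma(α+S, β+n) = Gamma(6.5+85, 1.1+9) = Gamma(91.5, 10.1).
After batch 2: Gamma(α+S, β+n) = Gamma(91.5+66, 10.1+6) = Gamma(157.5, 16.1).
SD = √α/β = √157.5/16.1 = 0.7795.

0.7795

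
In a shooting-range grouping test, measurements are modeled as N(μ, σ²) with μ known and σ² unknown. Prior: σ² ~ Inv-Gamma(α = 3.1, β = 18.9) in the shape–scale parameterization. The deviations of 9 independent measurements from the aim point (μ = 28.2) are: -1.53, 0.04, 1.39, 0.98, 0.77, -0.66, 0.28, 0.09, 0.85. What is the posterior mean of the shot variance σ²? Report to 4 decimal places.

3.3994

With known mean μ and an Inverse-Gamma(α, β) prior on σ², the Normal likelihood is conjugate: posterior is Inv-Gamma(α + n/2, β + Σ(xᵢ−μ)²/2).
Σ(xᵢ−μ)² = (-1.53)² + (0.04)² + (1.39)² + (0.98)² + (0.77)² + (-0.66)² + (0.28)² + (0.09)² + (0.85)² = 7.0725.
Posterior: Inv-Gamma(3.1 + 9/2, 18.9 + 7.0725/2) = Inv-Gamma(7.60, 22.43625).
E[σ²|data] = β/(α−1) = 22.43625/6.60 = 3.3994.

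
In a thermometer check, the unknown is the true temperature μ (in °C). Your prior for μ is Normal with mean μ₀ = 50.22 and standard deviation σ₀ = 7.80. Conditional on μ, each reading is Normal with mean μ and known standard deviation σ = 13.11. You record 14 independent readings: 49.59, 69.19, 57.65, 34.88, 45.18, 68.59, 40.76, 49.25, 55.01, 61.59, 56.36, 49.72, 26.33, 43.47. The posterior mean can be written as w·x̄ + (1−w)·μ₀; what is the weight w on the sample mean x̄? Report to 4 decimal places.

0.8321

For Normal data with known variance σ², a Normal(μ₀, σ₀²) prior on μ is conjugate. Posterior precision = 1/σ₀² + n/σ²; posterior mean is the precision-weighted average of μ₀ and x̄.
σ₀² = 7.80² = 60.84, σ² = 13.11² = 171.8721. Prior precision 1/σ₀² = 1/60.84; data precision n/σ² = 14/171.8721.
w = (n/σ²)/(1/σ₀² + n/σ²) = n·σ₀²/(σ² + n·σ₀²) = 14·60.84/(171.8721 + 14·60.84) = 851.76/1023.6321 = 0.8321.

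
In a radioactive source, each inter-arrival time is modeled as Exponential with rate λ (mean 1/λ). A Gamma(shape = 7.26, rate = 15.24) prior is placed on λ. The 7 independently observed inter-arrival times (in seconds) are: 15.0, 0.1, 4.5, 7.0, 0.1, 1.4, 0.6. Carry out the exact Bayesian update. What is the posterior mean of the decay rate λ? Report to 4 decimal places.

0.3245

With a Gamma(shape α, rate β) prior on the exponential rate λ, the posterior after n observations with total T = Σxᵢ is Gamma(α+n, β+T).
Sum of observations T = 28.7 seconds; n = 7.
Posterior: Gamma(7.26+7, 15.24+28.7) = Gamma(14.26, 43.94).
Posterior mean of λ = α/β = 14.26/43.94 = 0.3245.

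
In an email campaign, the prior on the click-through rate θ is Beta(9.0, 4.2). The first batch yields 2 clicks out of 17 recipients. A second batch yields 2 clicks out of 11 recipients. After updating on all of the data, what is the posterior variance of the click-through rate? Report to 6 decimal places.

0.005118

The Beta prior is conjugate to a Binomial/Bernoulli likelihood; the update adds successes to α and failures to β.
After batch 1: Beta(9.0+2, 4.2+15) = Beta(11.0, 19.2).
After batch 2: Beta(11.0+2, 19.2+9) = Beta(13.0, 28.2).
Var = αβ/((α+β)²(α+β+1)) = 13.0·28.2/(41.2²·42.2) = 0.005118.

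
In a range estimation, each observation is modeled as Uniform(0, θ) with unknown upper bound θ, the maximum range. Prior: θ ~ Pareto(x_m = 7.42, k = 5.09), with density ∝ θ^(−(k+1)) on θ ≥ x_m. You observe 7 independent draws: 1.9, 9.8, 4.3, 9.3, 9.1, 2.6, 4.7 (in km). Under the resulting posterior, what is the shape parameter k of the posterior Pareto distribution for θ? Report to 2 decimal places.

A Pareto(scale x_m, shape k) prior on the upper bound θ of Uniform(0, θ) is conjugate: posterior is Pareto(max(x_m, max xᵢ), k + n).
Sample maximum = 9.8; prior scale x_m = 7.42 → posterior scale = max = 9.80.
Posterior shape = 5.09 + 7 = 12.09.
Posterior shape k = 12.09.

12.09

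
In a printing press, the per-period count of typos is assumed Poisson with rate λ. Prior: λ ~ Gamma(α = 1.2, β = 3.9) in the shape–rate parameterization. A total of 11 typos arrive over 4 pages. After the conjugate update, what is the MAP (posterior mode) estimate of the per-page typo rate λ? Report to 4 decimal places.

1.4177

With a Gamma(shape α, rate β) prior, the Poisson likelihood is conjugate: the posterior is Gamma(α + ΣXᵢ, β + n).
Posterior: Gamma(α+S, β+n) = Gamma(1.2+11, 3.9+4) = Gamma(12.2, 7.9).
Mode of Gamma(α,β) for α≥1 is (α−1)/β = 11.2/7.9 = 1.4177.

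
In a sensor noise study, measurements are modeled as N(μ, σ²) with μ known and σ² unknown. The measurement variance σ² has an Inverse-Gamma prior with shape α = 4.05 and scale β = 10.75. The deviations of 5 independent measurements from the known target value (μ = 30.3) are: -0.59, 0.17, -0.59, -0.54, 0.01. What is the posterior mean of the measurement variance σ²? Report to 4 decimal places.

With known mean μ and an Inverse-Gamma(α, β) prior on σ², the Normal likelihood is conjugate: posterior is Inv-Gamma(α + n/2, β + Σ(xᵢ−μ)²/2).
Σ(xᵢ−μ)² = (-0.59)² + (0.17)² + (-0.59)² + (-0.54)² + (0.01)² = 1.0168.
Posterior: Inv-Gamma(4.05 + 5/2, 10.75 + 1.0168/2) = Inv-Gamma(6.55, 11.25840).
E[σ²|data] = β/(α−1) = 11.25840/5.55 = 2.0285.

2.0285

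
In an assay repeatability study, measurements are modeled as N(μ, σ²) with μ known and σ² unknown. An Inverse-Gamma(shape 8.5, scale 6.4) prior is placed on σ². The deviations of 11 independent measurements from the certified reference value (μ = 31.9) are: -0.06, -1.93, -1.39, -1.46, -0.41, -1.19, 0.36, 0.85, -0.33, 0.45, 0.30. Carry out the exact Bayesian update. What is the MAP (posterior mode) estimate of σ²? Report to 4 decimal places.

With known mean μ and an Inverse-Gamma(α, β) prior on σ², the Normal likelihood is conjugate: posterior is Inv-Gamma(α + n/2, β + Σ(xᵢ−μ)²/2).
Σ(xᵢ−μ)² = (-0.06)² + (-1.93)² + (-1.39)² + (-1.46)² + (-0.41)² + (-1.19)² + (0.36)² + (0.85)² + (-0.33)² + (0.45)² + (0.30)² = 10.6299.
Posterior: Inv-Gamma(8.5 + 11/2, 6.4 + 10.6299/2) = Inv-Gamma(14.00, 11.71495).
Mode = β/(α+1) = 11.71495/15.00 = 0.7810.

0.7810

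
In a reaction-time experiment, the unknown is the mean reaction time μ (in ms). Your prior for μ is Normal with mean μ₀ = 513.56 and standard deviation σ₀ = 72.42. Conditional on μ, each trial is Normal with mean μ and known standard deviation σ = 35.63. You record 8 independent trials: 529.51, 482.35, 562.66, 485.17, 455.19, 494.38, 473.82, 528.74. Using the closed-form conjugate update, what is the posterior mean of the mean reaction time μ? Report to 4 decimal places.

For Normal data with known variance σ², a Normal(μ₀, σ₀²) prior on μ is conjugate. Posterior precision = 1/σ₀² + n/σ²; posterior mean is the precision-weighted average of μ₀ and x̄.
Σxᵢ = 529.51 + 482.35 + 562.66 + 485.17 + 455.19 + 494.38 + 473.82 + 528.74 = 4011.82, so n·x̄ = 4011.82.
σ₀² = 72.42² = 5244.6564, σ² = 35.63² = 1269.4969; σ² + n·σ₀² = 1269.4969 + 8·5244.6564 = 43226.7481.
Posterior mean = (μ₀/σ₀² + n·x̄/σ²)/(1/σ₀² + n/σ²) = (σ²·μ₀ + σ₀²·n·x̄)/(σ² + n·σ₀²) = (1269.4969·513.56 + 5244.6564·4011.82)/43226.7481 = 21692580.266612/43226.7481 = 501.8323.

501.8323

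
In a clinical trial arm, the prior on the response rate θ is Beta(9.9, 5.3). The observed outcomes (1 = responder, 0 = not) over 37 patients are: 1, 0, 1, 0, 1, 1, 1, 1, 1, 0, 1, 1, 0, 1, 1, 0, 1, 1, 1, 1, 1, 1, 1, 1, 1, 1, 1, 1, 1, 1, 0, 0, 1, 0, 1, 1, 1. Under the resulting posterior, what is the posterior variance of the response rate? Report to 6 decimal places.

0.003569

The Beta prior is conjugate to a Binomial/Bernoulli likelihood; the update adds successes to α and failures to β.
Posterior: Beta(α+k, β+n−k) = Beta(9.9+29, 5.3+8) = Beta(38.9, 13.3).
Var = αβ/((α+β)²(α+β+1)) = 38.9·13.3/(52.2²·53.2) = 0.003569.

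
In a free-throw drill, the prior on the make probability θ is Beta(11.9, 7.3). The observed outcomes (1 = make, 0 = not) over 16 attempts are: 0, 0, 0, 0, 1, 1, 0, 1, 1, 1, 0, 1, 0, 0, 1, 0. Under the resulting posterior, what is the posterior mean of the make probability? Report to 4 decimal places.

0.5369

The Beta prior is conjugate to a Binomial/Bernoulli likelihood; the update adds successes to α and failures to β.
Posterior: Beta(α+k, β+n−k) = Beta(11.9+7, 7.3+9) = Beta(18.9, 16.3).
Posterior mean = α/(α+β) = 18.9/35.2 = 0.5369.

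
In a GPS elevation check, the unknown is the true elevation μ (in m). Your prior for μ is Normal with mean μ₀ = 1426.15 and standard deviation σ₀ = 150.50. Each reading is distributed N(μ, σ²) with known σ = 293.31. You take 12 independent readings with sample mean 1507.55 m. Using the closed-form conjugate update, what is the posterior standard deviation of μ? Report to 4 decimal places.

73.7943

For Normal data with known variance σ², a Normal(μ₀, σ₀²) prior on μ is conjugate. Posterior precision = 1/σ₀² + n/σ²; posterior mean is the precision-weighted average of μ₀ and x̄.
σ₀² = 150.50² = 22650.25, σ² = 293.31² = 86030.7561; σ² + n·σ₀² = 86030.7561 + 12·22650.25 = 357833.7561.
Posterior precision = 1/σ₀² + n/σ² = 1/22650.25 + 12/86030.7561 = (σ² + n·σ₀²)/(σ₀²σ²) = 357833.7561/(22650.25·86030.7561); posterior variance σₙ² = σ₀²σ²/(σ² + n·σ₀²) = 22650.25·86030.7561/357833.7561 = 5445.596175.
Posterior SD = √σₙ² = √(22650.25·86030.7561/357833.7561) = 73.7943.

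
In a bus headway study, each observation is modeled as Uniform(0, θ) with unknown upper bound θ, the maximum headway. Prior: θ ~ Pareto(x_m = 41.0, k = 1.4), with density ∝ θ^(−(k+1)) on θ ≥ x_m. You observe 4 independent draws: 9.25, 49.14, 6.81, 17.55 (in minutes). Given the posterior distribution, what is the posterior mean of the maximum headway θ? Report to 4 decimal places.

60.3082

A Pareto(scale x_m, shape k) prior on the upper bound θ of Uniform(0, θ) is conjugate: posterior is Pareto(max(x_m, max xᵢ), k + n).
Sample maximum = 49.14; prior scale x_m = 41.0 → posterior scale = max = 49.14.
Posterior shape = 1.4 + 4 = 5.4.
E[θ|data] = k·x_m/(k−1) = 5.4·49.14/4.4 = 60.3082.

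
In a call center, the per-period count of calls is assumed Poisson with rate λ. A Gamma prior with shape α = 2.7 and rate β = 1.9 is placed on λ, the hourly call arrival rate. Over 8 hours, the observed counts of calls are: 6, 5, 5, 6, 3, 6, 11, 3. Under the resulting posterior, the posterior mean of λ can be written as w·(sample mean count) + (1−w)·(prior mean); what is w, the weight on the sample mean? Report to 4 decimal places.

With a Gamma(shape α, rate β) prior, the Poisson likelihood is conjugate: the posterior is Gamma(α + ΣXᵢ, β + n).
Posterior mean = (α₀+S)/(β₀+n) = [n/(β₀+n)]·(S/n) + [β₀/(β₀+n)]·(α₀/β₀), so only n and β₀ enter the weight.
Weight on data w = n/(β₀+n) = 8/(1.9+8) = 8/9.9 = 0.8081.

0.8081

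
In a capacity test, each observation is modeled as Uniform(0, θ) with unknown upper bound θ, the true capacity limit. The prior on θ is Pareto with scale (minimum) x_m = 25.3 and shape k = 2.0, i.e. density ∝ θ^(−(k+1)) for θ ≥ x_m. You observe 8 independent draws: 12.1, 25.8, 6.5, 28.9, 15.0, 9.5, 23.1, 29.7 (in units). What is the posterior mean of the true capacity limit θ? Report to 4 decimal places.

A Pareto(scale x_m, shape k) prior on the upper bound θ of Uniform(0, θ) is conjugate: posterior is Pareto(max(x_m, max xᵢ), k + n).
Sample maximum = 29.7; prior scale x_m = 25.3 → posterior scale = max = 29.7.
Posterior shape = 2.0 + 8 = 10.0.
E[θ|data] = k·x_m/(k−1) = 10.0·29.7/9.0 = 33.0000.

33.0000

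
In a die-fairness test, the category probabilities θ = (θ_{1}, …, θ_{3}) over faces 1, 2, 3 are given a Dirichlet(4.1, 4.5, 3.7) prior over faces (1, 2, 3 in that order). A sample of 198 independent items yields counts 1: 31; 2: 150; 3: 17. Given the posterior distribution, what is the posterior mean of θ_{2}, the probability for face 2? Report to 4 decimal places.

The Dirichlet prior is conjugate to the Multinomial likelihood: each posterior αⱼ = prior αⱼ + observed count nⱼ.
Posterior concentration: (35.1, 154.5, 20.7), total = 210.3.
E[θ_{2}|data] = α_{2}/Σα = 154.5/210.3 = 0.7347.

0.7347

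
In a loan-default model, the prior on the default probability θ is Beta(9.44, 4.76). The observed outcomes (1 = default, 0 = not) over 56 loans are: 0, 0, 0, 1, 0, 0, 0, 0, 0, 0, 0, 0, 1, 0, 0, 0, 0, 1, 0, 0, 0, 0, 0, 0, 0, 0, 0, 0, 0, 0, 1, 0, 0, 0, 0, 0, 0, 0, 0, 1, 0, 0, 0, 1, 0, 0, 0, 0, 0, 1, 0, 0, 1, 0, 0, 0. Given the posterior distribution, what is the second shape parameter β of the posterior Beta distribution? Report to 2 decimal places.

52.76

The Beta prior is conjugate to a Binomial/Bernoulli likelihood; the update adds successes to α and failures to β.
Posterior: Beta(α+k, β+n−k) = Beta(9.44+8, 4.76+48) = Beta(17.44, 52.76).
Posterior β = 52.76.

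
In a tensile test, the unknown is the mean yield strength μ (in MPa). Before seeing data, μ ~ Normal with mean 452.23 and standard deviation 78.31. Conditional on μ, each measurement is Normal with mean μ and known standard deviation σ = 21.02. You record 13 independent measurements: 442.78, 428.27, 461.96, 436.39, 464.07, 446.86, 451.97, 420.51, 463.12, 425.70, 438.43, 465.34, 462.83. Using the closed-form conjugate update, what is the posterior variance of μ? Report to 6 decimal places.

For Normal data with known variance σ², a Normal(μ₀, σ₀²) prior on μ is conjugate. Posterior precision = 1/σ₀² + n/σ²; posterior mean is the precision-weighted average of μ₀ and x̄.
σ₀² = 78.31² = 6132.4561, σ² = 21.02² = 441.8404; σ² + n·σ₀² = 441.8404 + 13·6132.4561 = 80163.7697.
Posterior precision = 1/σ₀² + n/σ² = 1/6132.4561 + 13/441.8404 = (σ² + n·σ₀²)/(σ₀²σ²) = 80163.7697/(6132.4561·441.8404); posterior variance σₙ² = σ₀²σ²/(σ² + n·σ₀²) = 6132.4561·441.8404/80163.7697 = 33.800392.

33.800392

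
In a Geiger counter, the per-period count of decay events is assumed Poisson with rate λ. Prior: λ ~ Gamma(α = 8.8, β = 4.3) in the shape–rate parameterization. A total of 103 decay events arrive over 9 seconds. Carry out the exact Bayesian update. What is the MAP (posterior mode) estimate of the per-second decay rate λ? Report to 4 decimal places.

With a Gamma(shape α, rate β) prior, the Poisson likelihood is conjugate: the posterior is Gamma(α + ΣXᵢ, β + n).
Posterior: Gamma(α+S, β+n) = Gamma(8.8+103, 4.3+9) = Gamma(111.8, 13.3).
Mode of Gamma(α,β) for α≥1 is (α−1)/β = 110.8/13.3 = 8.3308.

8.3308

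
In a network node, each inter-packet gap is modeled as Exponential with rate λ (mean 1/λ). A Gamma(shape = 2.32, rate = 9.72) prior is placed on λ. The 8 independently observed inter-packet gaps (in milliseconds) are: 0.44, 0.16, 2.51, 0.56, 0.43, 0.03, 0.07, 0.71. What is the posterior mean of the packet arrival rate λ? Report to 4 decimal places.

With a Gamma(shape α, rate β) prior on the exponential rate λ, the posterior after n observations with total T = Σxᵢ is Gamma(α+n, β+T).
Sum of observations T = 4.91 milliseconds; n = 8.
Posterior: Gamma(2.32+8, 9.72+4.91) = Gamma(10.32, 14.63).
Posterior mean of λ = α/β = 10.32/14.63 = 0.7054.

0.7054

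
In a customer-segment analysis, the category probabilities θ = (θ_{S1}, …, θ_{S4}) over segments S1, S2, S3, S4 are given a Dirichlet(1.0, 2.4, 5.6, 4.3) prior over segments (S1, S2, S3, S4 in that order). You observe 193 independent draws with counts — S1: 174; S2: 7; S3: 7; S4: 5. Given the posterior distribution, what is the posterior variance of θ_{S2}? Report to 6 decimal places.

0.000210

The Dirichlet prior is conjugate to the Multinomial likelihood: each posterior αⱼ = prior αⱼ + observed count nⱼ.
Posterior concentration: (175.0, 9.4, 12.6, 9.3), total = 206.3.
Var[θ_j] = α_j(Σα−α_j)/((Σα)²(Σα+1)) = 9.4·196.9/(206.3²·207.3) = 0.000210.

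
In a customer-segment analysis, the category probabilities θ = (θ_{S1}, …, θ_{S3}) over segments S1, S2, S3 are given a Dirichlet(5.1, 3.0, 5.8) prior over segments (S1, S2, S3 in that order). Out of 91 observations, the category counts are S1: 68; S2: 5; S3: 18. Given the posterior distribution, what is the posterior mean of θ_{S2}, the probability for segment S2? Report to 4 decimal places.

0.0763

The Dirichlet prior is conjugate to the Multinomial likelihood: each posterior αⱼ = prior αⱼ + observed count nⱼ.
Posterior concentration: (73.1, 8.0, 23.8), total = 104.9.
E[θ_{S2}|data] = α_{S2}/Σα = 8.0/104.9 = 0.0763.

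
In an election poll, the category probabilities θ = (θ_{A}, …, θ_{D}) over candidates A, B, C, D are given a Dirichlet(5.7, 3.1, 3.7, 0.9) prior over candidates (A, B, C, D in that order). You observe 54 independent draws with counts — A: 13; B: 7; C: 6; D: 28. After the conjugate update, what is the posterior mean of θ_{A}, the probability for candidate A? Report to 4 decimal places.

0.2774

The Dirichlet prior is conjugate to the Multinomial likelihood: each posterior αⱼ = prior αⱼ + observed count nⱼ.
Posterior concentration: (18.7, 10.1, 9.7, 28.9), total = 67.4.
E[θ_{A}|data] = α_{A}/Σα = 18.7/67.4 = 0.2774.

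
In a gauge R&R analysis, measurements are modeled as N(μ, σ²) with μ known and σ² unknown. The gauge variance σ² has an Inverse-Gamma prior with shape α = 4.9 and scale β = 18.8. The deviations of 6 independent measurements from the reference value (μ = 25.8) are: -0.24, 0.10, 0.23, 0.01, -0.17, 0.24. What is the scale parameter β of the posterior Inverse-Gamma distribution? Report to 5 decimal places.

18.90355

With known mean μ and an Inverse-Gamma(α, β) prior on σ², the Normal likelihood is conjugate: posterior is Inv-Gamma(α + n/2, β + Σ(xᵢ−μ)²/2).
Σ(xᵢ−μ)² = (-0.24)² + (0.10)² + (0.23)² + (0.01)² + (-0.17)² + (0.24)² = 0.2071.
Posterior: Inv-Gamma(4.9 + 6/2, 18.8 + 0.2071/2) = Inv-Gamma(7.90, 18.90355).
Posterior β = 18.90355.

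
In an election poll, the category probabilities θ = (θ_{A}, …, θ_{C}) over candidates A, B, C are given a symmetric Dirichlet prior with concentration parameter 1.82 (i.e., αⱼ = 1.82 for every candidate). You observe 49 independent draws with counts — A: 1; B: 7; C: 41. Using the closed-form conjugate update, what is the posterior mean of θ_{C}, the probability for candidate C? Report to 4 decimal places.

0.7863

The Dirichlet prior is conjugate to the Multinomial likelihood: each posterior αⱼ = prior αⱼ + observed count nⱼ.
Posterior concentration: (2.82, 8.82, 42.82), total = 54.46.
E[θ_{C}|data] = α_{C}/Σα = 42.82/54.46 = 0.7863.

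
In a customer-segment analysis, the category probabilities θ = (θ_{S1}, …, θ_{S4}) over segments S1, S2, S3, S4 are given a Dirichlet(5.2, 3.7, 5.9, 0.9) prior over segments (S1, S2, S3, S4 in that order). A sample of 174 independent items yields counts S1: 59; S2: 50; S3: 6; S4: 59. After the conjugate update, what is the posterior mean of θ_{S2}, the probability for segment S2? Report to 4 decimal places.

0.2831

The Dirichlet prior is conjugate to the Multinomial likelihood: each posterior αⱼ = prior αⱼ + observed count nⱼ.
Posterior concentration: (64.2, 53.7, 11.9, 59.9), total = 189.7.
E[θ_{S2}|data] = α_{S2}/Σα = 53.7/189.7 = 0.2831.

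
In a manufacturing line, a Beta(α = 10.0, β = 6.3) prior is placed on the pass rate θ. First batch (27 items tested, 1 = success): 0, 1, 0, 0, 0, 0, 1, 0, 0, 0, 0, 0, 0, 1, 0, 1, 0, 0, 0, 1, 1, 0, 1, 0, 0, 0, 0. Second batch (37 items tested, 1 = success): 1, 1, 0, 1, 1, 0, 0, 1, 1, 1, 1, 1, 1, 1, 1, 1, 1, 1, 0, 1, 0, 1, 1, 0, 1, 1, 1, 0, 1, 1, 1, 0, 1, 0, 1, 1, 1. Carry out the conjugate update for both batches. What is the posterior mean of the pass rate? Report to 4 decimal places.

The Beta prior is conjugate to a Binomial/Bernoulli likelihood; the update adds successes to α and failures to β.
After batch 1: Beta(10.0+7, 6.3+20) = Beta(17.0, 26.3).
After batch 2: Beta(17.0+28, 26.3+9) = Beta(45.0, 35.3).
Posterior mean = α/(α+β) = 45.0/80.3 = 0.5604.

0.5604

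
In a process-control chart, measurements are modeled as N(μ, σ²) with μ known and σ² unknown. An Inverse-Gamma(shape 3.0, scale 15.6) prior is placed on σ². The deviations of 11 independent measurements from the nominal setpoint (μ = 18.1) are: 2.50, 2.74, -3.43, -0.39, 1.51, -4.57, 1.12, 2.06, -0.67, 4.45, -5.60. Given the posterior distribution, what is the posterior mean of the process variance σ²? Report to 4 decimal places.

With known mean μ and an Inverse-Gamma(α, β) prior on σ², the Normal likelihood is conjugate: posterior is Inv-Gamma(α + n/2, β + Σ(xᵢ−μ)²/2).
Σ(xᵢ−μ)² = (2.50)² + (2.74)² + (-3.43)² + (-0.39)² + (1.51)² + (-4.57)² + (1.12)² + (2.06)² + (-0.67)² + (4.45)² + (-5.60)² = 105.9490.
Posterior: Inv-Gamma(3.0 + 11/2, 15.6 + 105.9490/2) = Inv-Gamma(8.50, 68.57450).
E[σ²|data] = β/(α−1) = 68.57450/7.50 = 9.1433.

9.1433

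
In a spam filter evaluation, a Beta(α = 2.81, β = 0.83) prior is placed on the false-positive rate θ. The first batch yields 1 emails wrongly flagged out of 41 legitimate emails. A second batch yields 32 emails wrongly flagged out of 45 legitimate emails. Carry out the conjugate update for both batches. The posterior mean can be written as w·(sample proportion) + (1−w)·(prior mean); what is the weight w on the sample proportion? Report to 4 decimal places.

0.9594

The Beta prior is conjugate to a Binomial/Bernoulli likelihood; the update adds successes to α and failures to β.
Total number of legitimate emails: n = 41 + 45 = 86.
Posterior mean = (α₀+k)/(α₀+β₀+n) = [n/(α₀+β₀+n)]·(k/n) + [(α₀+β₀)/(α₀+β₀+n)]·α₀/(α₀+β₀), so only n and the prior enter the weight.
The weight on the data is w = n/(α₀+β₀+n) = 86/(2.81+0.83+86) = 86/89.64 = 0.9594.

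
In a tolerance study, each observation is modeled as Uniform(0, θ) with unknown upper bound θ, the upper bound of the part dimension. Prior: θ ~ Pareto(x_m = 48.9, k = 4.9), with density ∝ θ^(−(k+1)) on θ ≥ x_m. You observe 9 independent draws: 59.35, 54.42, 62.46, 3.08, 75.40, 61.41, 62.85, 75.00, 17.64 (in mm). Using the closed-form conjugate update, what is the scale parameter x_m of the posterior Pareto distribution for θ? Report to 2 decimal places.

75.40

A Pareto(scale x_m, shape k) prior on the upper bound θ of Uniform(0, θ) is conjugate: posterior is Pareto(max(x_m, max xᵢ), k + n).
Sample maximum = 75.40; prior scale x_m = 48.9 → posterior scale = max = 75.40.
Posterior shape = 4.9 + 9 = 13.9.
Posterior scale x_m = 75.40.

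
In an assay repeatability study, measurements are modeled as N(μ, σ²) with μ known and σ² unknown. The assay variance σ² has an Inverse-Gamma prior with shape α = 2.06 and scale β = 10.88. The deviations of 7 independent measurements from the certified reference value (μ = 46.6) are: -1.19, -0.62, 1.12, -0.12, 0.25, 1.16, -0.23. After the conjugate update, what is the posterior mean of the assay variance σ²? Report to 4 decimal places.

With known mean μ and an Inverse-Gamma(α, β) prior on σ², the Normal likelihood is conjugate: posterior is Inv-Gamma(α + n/2, β + Σ(xᵢ−μ)²/2).
Σ(xᵢ−μ)² = (-1.19)² + (-0.62)² + (1.12)² + (-0.12)² + (0.25)² + (1.16)² + (-0.23)² = 4.5303.
Posterior: Inv-Gamma(2.06 + 7/2, 10.88 + 4.5303/2) = Inv-Gamma(5.56, 13.14515).
E[σ²|data] = β/(α−1) = 13.14515/4.56 = 2.8827.

2.8827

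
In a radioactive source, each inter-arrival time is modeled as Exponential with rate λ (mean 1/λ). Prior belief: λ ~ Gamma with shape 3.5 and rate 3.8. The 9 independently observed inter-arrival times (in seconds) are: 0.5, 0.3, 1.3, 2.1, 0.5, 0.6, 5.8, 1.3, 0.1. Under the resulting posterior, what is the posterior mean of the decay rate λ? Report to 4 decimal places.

0.7669

With a Gamma(shape α, rate β) prior on the exponential rate λ, the posterior after n observations with total T = Σxᵢ is Gamma(α+n, β+T).
Sum of observations T = 12.5 seconds; n = 9.
Posterior: Gamma(3.5+9, 3.8+12.5) = Gamma(12.5, 16.3).
Posterior mean of λ = α/β = 12.5/16.3 = 0.7669.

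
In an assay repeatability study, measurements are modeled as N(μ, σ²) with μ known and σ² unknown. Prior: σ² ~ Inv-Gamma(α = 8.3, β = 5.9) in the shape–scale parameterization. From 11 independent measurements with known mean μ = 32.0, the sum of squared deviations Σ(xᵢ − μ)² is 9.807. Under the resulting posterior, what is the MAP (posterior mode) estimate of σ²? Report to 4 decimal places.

0.7300

With known mean μ and an Inverse-Gamma(α, β) prior on σ², the Normal likelihood is conjugate: posterior is Inv-Gamma(α + n/2, β + Σ(xᵢ−μ)²/2).
Posterior: Inv-Gamma(8.3 + 11/2, 5.9 + 9.807/2) = Inv-Gamma(13.80, 10.8035).
Mode = β/(α+1) = 10.8035/14.80 = 0.7300.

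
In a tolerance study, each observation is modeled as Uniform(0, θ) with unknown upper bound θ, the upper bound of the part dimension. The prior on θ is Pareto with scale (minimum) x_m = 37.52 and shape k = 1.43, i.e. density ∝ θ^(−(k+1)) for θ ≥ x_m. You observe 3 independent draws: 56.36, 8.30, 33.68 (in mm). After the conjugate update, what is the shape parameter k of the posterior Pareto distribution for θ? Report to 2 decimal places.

A Pareto(scale x_m, shape k) prior on the upper bound θ of Uniform(0, θ) is conjugate: posterior is Pareto(max(x_m, max xᵢ), k + n).
Sample maximum = 56.36; prior scale x_m = 37.52 → posterior scale = max = 56.36.
Posterior shape = 1.43 + 3 = 4.43.
Posterior shape k = 4.43.

4.43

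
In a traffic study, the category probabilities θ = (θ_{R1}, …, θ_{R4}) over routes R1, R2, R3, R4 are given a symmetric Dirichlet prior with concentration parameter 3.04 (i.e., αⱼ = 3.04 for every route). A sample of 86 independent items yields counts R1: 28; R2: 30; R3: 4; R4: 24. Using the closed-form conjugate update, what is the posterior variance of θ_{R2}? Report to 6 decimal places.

The Dirichlet prior is conjugate to the Multinomial likelihood: each posterior αⱼ = prior αⱼ + observed count nⱼ.
Posterior concentration: (31.04, 33.04, 7.04, 27.04), total = 98.16.
Var[θ_j] = α_j(Σα−α_j)/((Σα)²(Σα+1)) = 33.04·65.12/(98.16²·99.16) = 0.002252.

0.002252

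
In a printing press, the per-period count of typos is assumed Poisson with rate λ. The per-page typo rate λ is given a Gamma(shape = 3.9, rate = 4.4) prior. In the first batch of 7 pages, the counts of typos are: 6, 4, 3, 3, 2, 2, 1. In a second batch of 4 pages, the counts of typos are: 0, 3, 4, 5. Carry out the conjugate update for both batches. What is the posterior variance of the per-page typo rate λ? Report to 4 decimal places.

With a Gamma(shape α, rate β) prior, the Poisson likelihood is conjugate: the posterior is Gamma(α + ΣXᵢ, β + n).
Batch 1: sum of counts S = 21 over n = 7 pages.
After batch 1: Gamma(α+S, β+n) = Gamma(3.9+21, 4.4+7) = Gamma(24.9, 11.4).
Batch 2: sum of counts S = 12 over n = 4 pages.
After batch 2: Gamma(α+S, β+n) = Gamma(24.9+12, 11.4+4) = Gamma(36.9, 15.4).
Var = α/β² = 36.9/15.4² = 0.1556.

0.1556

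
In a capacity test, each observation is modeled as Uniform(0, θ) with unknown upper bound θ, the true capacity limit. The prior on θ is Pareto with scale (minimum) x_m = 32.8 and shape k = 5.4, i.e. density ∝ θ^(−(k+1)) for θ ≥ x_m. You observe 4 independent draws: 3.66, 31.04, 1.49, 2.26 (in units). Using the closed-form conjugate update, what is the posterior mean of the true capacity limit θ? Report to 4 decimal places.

36.7048

A Pareto(scale x_m, shape k) prior on the upper bound θ of Uniform(0, θ) is conjugate: posterior is Pareto(max(x_m, max xᵢ), k + n).
Sample maximum = 31.04; prior scale x_m = 32.8 → posterior scale = max = 32.80.
Posterior shape = 5.4 + 4 = 9.4.
E[θ|data] = k·x_m/(k−1) = 9.4·32.80/8.4 = 36.7048.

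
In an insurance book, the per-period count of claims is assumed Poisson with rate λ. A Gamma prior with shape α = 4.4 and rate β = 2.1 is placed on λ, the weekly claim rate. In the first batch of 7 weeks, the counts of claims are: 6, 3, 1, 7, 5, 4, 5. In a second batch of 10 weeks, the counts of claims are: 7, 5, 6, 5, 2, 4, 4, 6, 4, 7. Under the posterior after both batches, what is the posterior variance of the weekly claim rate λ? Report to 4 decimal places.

With a Gamma(shape α, rate β) prior, the Poisson likelihood is conjugate: the posterior is Gamma(α + ΣXᵢ, β + n).
Batch 1: sum of counts S = 31 over n = 7 weeks.
After batch 1: Gamma(α+S, β+n) = Gamma(4.4+31, 2.1+7) = Gamma(35.4, 9.1).
Batch 2: sum of counts S = 50 over n = 10 weeks.
After batch 2: Gamma(α+S, β+n) = Gamma(35.4+50, 9.1+10) = Gamma(85.4, 19.1).
Var = α/β² = 85.4/19.1² = 0.2341.

0.2341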